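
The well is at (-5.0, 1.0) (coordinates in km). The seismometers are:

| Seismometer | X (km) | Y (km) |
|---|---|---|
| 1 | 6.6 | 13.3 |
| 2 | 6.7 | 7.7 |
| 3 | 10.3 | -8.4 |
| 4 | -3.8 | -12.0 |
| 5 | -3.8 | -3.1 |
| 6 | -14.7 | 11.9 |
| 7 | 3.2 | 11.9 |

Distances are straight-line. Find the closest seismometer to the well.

5

Distances from (-5.0, 1.0):
1: √((11.6)² + (12.3)²) = √(134.560 + 151.290) = 16.9 km
2: √((11.7)² + (6.7)²) = √(136.890 + 44.890) = 13.5 km
3: √((15.3)² + (-9.4)²) = √(234.090 + 88.360) = 18.0 km
4: √((1.2)² + (-13.0)²) = √(1.440 + 169.000) = 13.1 km
5: √((1.2)² + (-4.1)²) = √(1.440 + 16.810) = 4.3 km
6: √((-9.7)² + (10.9)²) = √(94.090 + 118.810) = 14.6 km
7: √((8.2)² + (10.9)²) = √(67.240 + 118.810) = 13.6 km
Minimum: 5 at 4.3 km.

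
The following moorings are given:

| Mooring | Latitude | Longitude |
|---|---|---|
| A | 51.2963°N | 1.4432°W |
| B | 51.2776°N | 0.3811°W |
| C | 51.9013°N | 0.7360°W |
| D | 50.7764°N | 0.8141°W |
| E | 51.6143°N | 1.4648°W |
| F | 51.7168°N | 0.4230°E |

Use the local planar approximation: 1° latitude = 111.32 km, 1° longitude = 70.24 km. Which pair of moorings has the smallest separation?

Pairwise distances:
A–B: √((-0.0187·111.32)² + (1.0621·70.24)²) = √(4.333408 + 5565.444080) = 74.6309 km
A–C: √((0.6050·111.32)² + (0.7072·70.24)²) = √(4535.833922 + 2467.479253) = 83.6858 km
A–D: √((-0.5199·111.32)² + (0.6291·70.24)²) = √(3349.546646 + 1952.577930) = 72.8157 km
A–E: √((0.3180·111.32)² + (-0.0216·70.24)²) = √(1253.143008 + 2.301847) = 35.4323 km
A–F: √((0.4205·111.32)² + (1.8662·70.24)²) = √(2191.181717 + 17182.461362) = 139.1892 km
B–C: √((0.6237·111.32)² + (-0.3549·70.24)²) = √(4820.564336 + 621.413959) = 73.7698 km
B–D: √((-0.5012·111.32)² + (-0.4330·70.24)²) = √(3112.924016 + 925.006530) = 63.5447 km
B–E: √((0.3367·111.32)² + (-1.0837·70.24)²) = √(1404.858644 + 5794.115558) = 84.8468 km
B–F: √((0.4392·111.32)² + (0.8041·70.24)²) = √(2390.402631 + 3189.988593) = 74.7020 km
C–D: √((-1.1249·111.32)² + (-0.0781·70.24)²) = √(15681.017117 + 30.093387) = 125.3440 km
C–E: √((-0.2870·111.32)² + (-0.7288·70.24)²) = √(1020.728377 + 2620.509471) = 60.3427 km
C–F: √((-0.1845·111.32)² + (1.1590·70.24)²) = √(421.831625 + 6627.288515) = 83.9590 km
D–E: √((0.8379·111.32)² + (-0.6507·70.24)²) = √(8700.230848 + 2088.962382) = 103.8710 km
D–F: √((0.9404·111.32)² + (1.2371·70.24)²) = √(10959.017898 + 7550.550552) = 136.0499 km
E–F: √((0.1025·111.32)² + (1.8878·70.24)²) = √(130.194946 + 17582.513895) = 133.0891 km
Closest pair: A–E at 35.4323 km.

A and E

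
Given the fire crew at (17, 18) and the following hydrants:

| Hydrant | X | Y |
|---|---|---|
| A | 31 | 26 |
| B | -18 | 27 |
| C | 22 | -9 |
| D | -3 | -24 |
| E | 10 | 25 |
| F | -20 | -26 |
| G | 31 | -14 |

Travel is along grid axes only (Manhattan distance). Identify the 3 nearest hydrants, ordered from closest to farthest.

E, A, C

Distances from (17, 18):
A: 22
B: 44
C: 32
D: 62
E: 14
F: 81
G: 46
Sorted: E (14) < A (22) < C (32) < B (44) < G (46) < …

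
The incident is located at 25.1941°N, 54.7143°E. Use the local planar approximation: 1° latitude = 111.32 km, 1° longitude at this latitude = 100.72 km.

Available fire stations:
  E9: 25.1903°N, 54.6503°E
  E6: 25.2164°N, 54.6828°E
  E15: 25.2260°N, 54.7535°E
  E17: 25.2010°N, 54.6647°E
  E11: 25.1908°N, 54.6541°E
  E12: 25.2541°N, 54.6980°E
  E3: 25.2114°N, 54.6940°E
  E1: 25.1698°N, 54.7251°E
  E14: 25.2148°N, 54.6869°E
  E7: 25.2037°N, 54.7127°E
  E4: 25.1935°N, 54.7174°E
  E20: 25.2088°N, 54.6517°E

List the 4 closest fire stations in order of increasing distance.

Distances from 25.1941°N, 54.7143°E:
E9: √((-0.0038·111.32)² + (-0.0640·100.72)²) = √(0.178943 + 41.551947) = 6.4599 km
E6: √((0.0223·111.32)² + (-0.0315·100.72)²) = √(6.162488 + 10.065898) = 4.0284 km
E15: √((0.0319·111.32)² + (0.0392·100.72)²) = √(12.610368 + 15.588473) = 5.3103 km
E17: √((0.0069·111.32)² + (-0.0496·100.72)²) = √(0.589990 + 24.957138) = 5.0544 km
E11: √((-0.0033·111.32)² + (-0.0602·100.72)²) = √(0.134950 + 36.764140) = 6.0745 km
E12: √((0.0600·111.32)² + (-0.0163·100.72)²) = √(44.611713 + 2.695297) = 6.8780 km
E3: √((0.0173·111.32)² + (-0.0203·100.72)²) = √(3.708844 + 4.180455) = 2.8088 km
E1: √((-0.0243·111.32)² + (0.0108·100.72)²) = √(7.317436 + 1.183257) = 2.9156 km
E14: √((0.0207·111.32)² + (-0.0274·100.72)²) = √(5.309909 + 7.616099) = 3.5953 km
E7: √((0.0096·111.32)² + (-0.0016·100.72)²) = √(1.142060 + 0.025970) = 1.0808 km
E4: √((-0.0006·111.32)² + (0.0031·100.72)²) = √(0.004461 + 0.097489) = 0.3193 km
E20: √((0.0147·111.32)² + (-0.0626·100.72)²) = √(2.677818 + 39.753933) = 6.5140 km
Sorted: E4 (0.3193 km) < E7 (1.0808 km) < E3 (2.8088 km) < E1 (2.9156 km) < E14 (3.5953 km) < E6 (4.0284 km) < …

E4, E7, E3, E1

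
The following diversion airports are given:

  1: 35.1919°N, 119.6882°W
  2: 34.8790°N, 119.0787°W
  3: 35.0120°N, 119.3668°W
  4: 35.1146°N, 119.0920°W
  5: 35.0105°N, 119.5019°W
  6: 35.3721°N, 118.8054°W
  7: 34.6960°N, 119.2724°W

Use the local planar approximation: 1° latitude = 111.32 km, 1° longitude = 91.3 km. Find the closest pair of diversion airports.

Pairwise distances:
1–2: 65.6498 km
1–3: 35.5263 km
1–4: 55.1090 km
1–5: 26.4024 km
1–6: 83.0584 km
1–7: 66.9969 km
2–3: 30.1841 km
2–4: 26.2551 km
2–5: 41.3182 km
2–6: 60.2971 km
2–7: 26.9769 km
3–4: 27.5666 km
3–5: 12.3358 km
3–6: 65.0698 km
3–7: 36.2176 km
4–5: 39.1770 km
4–6: 38.8119 km
4–7: 49.4237 km
5–6: 75.2600 km
5–7: 40.8014 km
6–7: 86.5015 km
Closest pair: 3–5 at 12.3358 km.

3 and 5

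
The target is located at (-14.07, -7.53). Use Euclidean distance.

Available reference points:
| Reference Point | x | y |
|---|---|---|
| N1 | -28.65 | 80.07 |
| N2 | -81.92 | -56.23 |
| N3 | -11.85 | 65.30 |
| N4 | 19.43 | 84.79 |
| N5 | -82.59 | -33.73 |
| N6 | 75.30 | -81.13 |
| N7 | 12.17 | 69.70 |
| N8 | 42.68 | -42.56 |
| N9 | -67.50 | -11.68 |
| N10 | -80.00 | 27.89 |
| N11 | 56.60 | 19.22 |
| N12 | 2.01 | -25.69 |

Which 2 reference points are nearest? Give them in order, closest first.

Distances from (-14.07, -7.53):
N1: √((-14.58)² + (87.60)²) = √(212.5764 + 7673.7600) = 88.81
N2: √((-67.85)² + (-48.70)²) = √(4603.6225 + 2371.6900) = 83.52
N3: √((2.22)² + (72.83)²) = √(4.9284 + 5304.2089) = 72.86
N4: √((33.50)² + (92.32)²) = √(1122.2500 + 8522.9824) = 98.21
N5: √((-68.52)² + (-26.20)²) = √(4694.9904 + 686.4400) = 73.36
N6: √((89.37)² + (-73.60)²) = √(7986.9969 + 5416.9600) = 115.78
N7: √((26.24)² + (77.23)²) = √(688.5376 + 5964.4729) = 81.57
N8: √((56.75)² + (-35.03)²) = √(3220.5625 + 1227.1009) = 66.69
N9: √((-53.43)² + (-4.15)²) = √(2854.7649 + 17.2225) = 53.59
N10: √((-65.93)² + (35.42)²) = √(4346.7649 + 1254.5764) = 74.84
N11: √((70.67)² + (26.75)²) = √(4994.2489 + 715.5625) = 75.56
N12: √((16.08)² + (-18.16)²) = √(258.5664 + 329.7856) = 24.26
Sorted: N12 (24.26) < N9 (53.59) < N8 (66.69) < N3 (72.86) < …

N12, N9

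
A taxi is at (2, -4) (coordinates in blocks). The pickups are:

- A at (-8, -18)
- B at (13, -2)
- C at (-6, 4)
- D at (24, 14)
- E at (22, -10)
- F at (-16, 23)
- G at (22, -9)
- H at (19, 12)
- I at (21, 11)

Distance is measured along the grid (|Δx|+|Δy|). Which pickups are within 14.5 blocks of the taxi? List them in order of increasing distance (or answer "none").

Distances from (2, -4):
A: |-10| + |-14| = 10 + 14 = 24 blocks
B: |11| + |2| = 11 + 2 = 13 blocks
C: |-8| + |8| = 8 + 8 = 16 blocks
D: |22| + |18| = 22 + 18 = 40 blocks
E: |20| + |-6| = 20 + 6 = 26 blocks
F: |-18| + |27| = 18 + 27 = 45 blocks
G: |20| + |-5| = 20 + 5 = 25 blocks
H: |17| + |16| = 17 + 16 = 33 blocks
I: |19| + |15| = 19 + 15 = 34 blocks
Threshold 14.5 blocks: B (13 blocks) is within range.

B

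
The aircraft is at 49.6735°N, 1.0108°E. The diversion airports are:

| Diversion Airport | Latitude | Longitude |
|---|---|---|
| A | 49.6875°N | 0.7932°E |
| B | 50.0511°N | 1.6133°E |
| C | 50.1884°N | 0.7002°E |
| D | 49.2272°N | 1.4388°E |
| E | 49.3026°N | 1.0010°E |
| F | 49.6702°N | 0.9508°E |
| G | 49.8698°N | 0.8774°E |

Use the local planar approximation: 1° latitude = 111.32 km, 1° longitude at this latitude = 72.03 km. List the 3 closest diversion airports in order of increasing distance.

Distances from 49.6735°N, 1.0108°E:
A: 15.7510 km
B: 60.4176 km
C: 61.5301 km
D: 58.4699 km
E: 41.2946 km
F: 4.3374 km
G: 23.8714 km
Sorted: F (4.3374 km) < A (15.7510 km) < G (23.8714 km) < E (41.2946 km) < D (58.4699 km) < …

F, A, G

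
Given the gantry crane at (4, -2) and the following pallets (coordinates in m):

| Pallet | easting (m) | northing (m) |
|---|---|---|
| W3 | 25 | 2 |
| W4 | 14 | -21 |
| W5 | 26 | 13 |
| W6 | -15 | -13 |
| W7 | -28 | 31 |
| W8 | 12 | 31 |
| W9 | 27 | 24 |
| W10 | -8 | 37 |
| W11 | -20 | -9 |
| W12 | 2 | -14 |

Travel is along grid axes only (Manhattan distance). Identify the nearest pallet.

W12

Distances from (4, -2):
W3: |21| + |4| = 21 + 4 = 25 m
W4: |10| + |-19| = 10 + 19 = 29 m
W5: |22| + |15| = 22 + 15 = 37 m
W6: |-19| + |-11| = 19 + 11 = 30 m
W7: |-32| + |33| = 32 + 33 = 65 m
W8: |8| + |33| = 8 + 33 = 41 m
W9: |23| + |26| = 23 + 26 = 49 m
W10: |-12| + |39| = 12 + 39 = 51 m
W11: |-24| + |-7| = 24 + 7 = 31 m
W12: |-2| + |-12| = 2 + 12 = 14 m
Minimum: W12 at 14 m.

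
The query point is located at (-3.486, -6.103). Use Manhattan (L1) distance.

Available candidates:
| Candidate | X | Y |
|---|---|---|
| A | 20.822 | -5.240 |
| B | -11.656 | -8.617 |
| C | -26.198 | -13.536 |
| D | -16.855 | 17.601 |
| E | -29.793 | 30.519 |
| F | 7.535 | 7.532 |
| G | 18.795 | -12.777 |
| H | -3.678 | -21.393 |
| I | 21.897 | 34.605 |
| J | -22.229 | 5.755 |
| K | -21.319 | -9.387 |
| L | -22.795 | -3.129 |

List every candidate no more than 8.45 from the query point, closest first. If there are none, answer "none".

none

Distances from (-3.486, -6.103):
A: |24.308| + |0.863| = 24.308 + 0.863 = 25.171
B: |-8.170| + |-2.514| = 8.170 + 2.514 = 10.684
C: |-22.712| + |-7.433| = 22.712 + 7.433 = 30.145
D: |-13.369| + |23.704| = 13.369 + 23.704 = 37.073
E: |-26.307| + |36.622| = 26.307 + 36.622 = 62.929
F: |11.021| + |13.635| = 11.021 + 13.635 = 24.656
G: |22.281| + |-6.674| = 22.281 + 6.674 = 28.955
H: |-0.192| + |-15.290| = 0.192 + 15.290 = 15.482
I: |25.383| + |40.708| = 25.383 + 40.708 = 66.091
J: |-18.743| + |11.858| = 18.743 + 11.858 = 30.601
K: |-17.833| + |-3.284| = 17.833 + 3.284 = 21.117
L: |-19.309| + |2.974| = 19.309 + 2.974 = 22.283
Threshold 8.45: none within range.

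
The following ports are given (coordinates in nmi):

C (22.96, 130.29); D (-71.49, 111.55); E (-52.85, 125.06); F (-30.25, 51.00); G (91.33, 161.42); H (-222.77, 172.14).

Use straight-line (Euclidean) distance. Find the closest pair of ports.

D and E

Pairwise distances:
C–D: 96.29 nmi
C–E: 75.99 nmi
C–F: 95.49 nmi
C–G: 75.12 nmi
C–H: 249.27 nmi
D–E: 23.02 nmi
D–F: 73.26 nmi
D–G: 170.29 nmi
D–H: 162.96 nmi
E–F: 77.43 nmi
E–G: 148.69 nmi
E–H: 176.32 nmi
F–G: 164.24 nmi
F–H: 227.46 nmi
G–H: 314.28 nmi
Closest pair: D–E at 23.02 nmi.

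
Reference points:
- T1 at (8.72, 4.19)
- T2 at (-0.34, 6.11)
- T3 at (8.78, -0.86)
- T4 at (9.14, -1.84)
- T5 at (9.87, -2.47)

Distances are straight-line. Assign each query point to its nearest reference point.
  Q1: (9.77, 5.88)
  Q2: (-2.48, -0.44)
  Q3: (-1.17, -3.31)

Q1 at (9.77, 5.88):
  T1: √((-1.05)² + (-1.69)²) = √(1.1025 + 2.8561) = 1.99
  T2: √((-10.11)² + (0.23)²) = √(102.2121 + 0.0529) = 10.11
  T3: √((-0.99)² + (-6.74)²) = √(0.9801 + 45.4276) = 6.81
  T4: √((-0.63)² + (-7.72)²) = √(0.3969 + 59.5984) = 7.75
  T5: √((0.10)² + (-8.35)²) = √(0.0100 + 69.7225) = 8.35
  → nearest: T1 (1.99)
Q2 at (-2.48, -0.44):
  T1: √((11.20)² + (4.63)²) = √(125.4400 + 21.4369) = 12.12
  T2: √((2.14)² + (6.55)²) = √(4.5796 + 42.9025) = 6.89
  T3: √((11.26)² + (-0.42)²) = √(126.7876 + 0.1764) = 11.27
  T4: √((11.62)² + (-1.40)²) = √(135.0244 + 1.9600) = 11.70
  T5: √((12.35)² + (-2.03)²) = √(152.5225 + 4.1209) = 12.52
  → nearest: T2 (6.89)
Q3 at (-1.17, -3.31):
  T1: √((9.89)² + (7.50)²) = √(97.8121 + 56.2500) = 12.41
  T2: √((0.83)² + (9.42)²) = √(0.6889 + 88.7364) = 9.46
  T3: √((9.95)² + (2.45)²) = √(99.0025 + 6.0025) = 10.25
  T4: √((10.31)² + (1.47)²) = √(106.2961 + 2.1609) = 10.41
  T5: √((11.04)² + (0.84)²) = √(121.8816 + 0.7056) = 11.07
  → nearest: T2 (9.46)

Q1→T1; Q2→T2; Q3→T2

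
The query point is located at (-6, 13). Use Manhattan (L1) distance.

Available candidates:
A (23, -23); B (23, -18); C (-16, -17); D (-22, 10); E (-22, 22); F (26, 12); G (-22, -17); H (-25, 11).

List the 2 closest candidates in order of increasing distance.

Distances from (-6, 13):
A: 65
B: 60
C: 40
D: 19
E: 25
F: 33
G: 46
H: 21
Sorted: D (19) < H (21) < E (25) < F (33) < …

D, H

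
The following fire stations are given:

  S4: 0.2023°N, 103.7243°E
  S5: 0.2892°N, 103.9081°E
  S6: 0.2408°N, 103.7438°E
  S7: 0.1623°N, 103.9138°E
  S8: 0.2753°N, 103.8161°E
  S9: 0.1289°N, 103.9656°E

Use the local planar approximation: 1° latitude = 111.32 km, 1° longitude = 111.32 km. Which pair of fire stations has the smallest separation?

Pairwise distances:
S4–S5: √((0.0869·111.32)² + (0.1838·111.32)²) = √(93.580626 + 418.636807) = 22.6322 km
S4–S6: √((0.0385·111.32)² + (0.0195·111.32)²) = √(18.368253 + 4.712112) = 4.8042 km
S4–S7: √((-0.0400·111.32)² + (0.1895·111.32)²) = √(19.827428 + 445.004932) = 21.5600 km
S4–S8: √((0.0730·111.32)² + (0.0918·111.32)²) = √(66.037727 + 104.431558) = 13.0564 km
S4–S9: √((-0.0734·111.32)² + (0.2413·111.32)²) = √(66.763411 + 721.541042) = 28.0768 km
S5–S6: √((-0.0484·111.32)² + (-0.1643·111.32)²) = √(29.029337 + 334.519564) = 19.0670 km
S5–S7: √((-0.1269·111.32)² + (0.0057·111.32)²) = √(199.558228 + 0.402621) = 14.1408 km
S5–S8: √((-0.0139·111.32)² + (-0.0920·111.32)²) = √(2.394286 + 104.887093) = 10.3577 km
S5–S9: √((-0.1603·111.32)² + (0.0575·111.32)²) = √(318.429606 + 40.971521) = 18.9579 km
S6–S7: √((-0.0785·111.32)² + (0.1700·111.32)²) = √(76.363480 + 358.132915) = 20.8446 km
S6–S8: √((0.0345·111.32)² + (0.0723·111.32)²) = √(14.749747 + 64.777322) = 8.9178 km
S6–S9: √((-0.1119·111.32)² + (0.2218·111.32)²) = √(155.169574 + 609.634419) = 27.6551 km
S7–S8: √((0.1130·111.32)² + (-0.0977·111.32)²) = √(158.235266 + 118.286593) = 16.6289 km
S7–S9: √((-0.0334·111.32)² + (0.0518·111.32)²) = √(13.824178 + 33.251092) = 6.8611 km
S8–S9: √((-0.1464·111.32)² + (0.1495·111.32)²) = √(265.600292 + 276.967481) = 23.2931 km
Closest pair: S4–S6 at 4.8042 km.

S4 and S6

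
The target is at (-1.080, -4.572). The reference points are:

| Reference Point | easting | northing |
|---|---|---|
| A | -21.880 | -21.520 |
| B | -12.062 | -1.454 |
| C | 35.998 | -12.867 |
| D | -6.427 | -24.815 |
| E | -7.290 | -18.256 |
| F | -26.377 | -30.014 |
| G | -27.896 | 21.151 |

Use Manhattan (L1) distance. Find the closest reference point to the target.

Distances from (-1.080, -4.572):
A: 37.748
B: 14.100
C: 45.373
D: 25.590
E: 19.894
F: 50.739
G: 52.539
Minimum: B at 14.100.

B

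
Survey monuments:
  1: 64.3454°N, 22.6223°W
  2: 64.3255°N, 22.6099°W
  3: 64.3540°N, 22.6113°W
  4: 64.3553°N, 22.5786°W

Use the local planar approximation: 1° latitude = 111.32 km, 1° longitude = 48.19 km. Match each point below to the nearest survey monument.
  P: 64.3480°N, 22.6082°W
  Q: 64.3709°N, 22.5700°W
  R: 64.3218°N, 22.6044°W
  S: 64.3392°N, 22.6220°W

P→3; Q→4; R→2; S→1

P at 64.3480°N, 22.6082°W:
  1: 0.7386 km
  2: 2.5060 km
  3: 0.6844 km
  4: 1.6417 km
  → nearest: 3 (0.6844 km)
Q at 64.3709°N, 22.5700°W:
  1: 3.7961 km
  2: 5.4073 km
  3: 2.7387 km
  4: 1.7854 km
  → nearest: 4 (1.7854 km)
R at 64.3218°N, 22.6044°W:
  1: 2.7651 km
  2: 0.4898 km
  3: 3.5999 km
  4: 3.9310 km
  → nearest: 2 (0.4898 km)
S at 64.3392°N, 22.6220°W:
  1: 0.6903 km
  2: 1.6328 km
  3: 1.7263 km
  4: 2.7543 km
  → nearest: 1 (0.6903 km)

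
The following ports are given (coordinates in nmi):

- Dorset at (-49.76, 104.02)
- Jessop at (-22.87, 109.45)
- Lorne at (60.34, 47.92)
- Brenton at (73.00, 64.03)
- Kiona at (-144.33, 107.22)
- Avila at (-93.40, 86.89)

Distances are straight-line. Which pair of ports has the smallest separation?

Lorne and Brenton

Pairwise distances:
Dorset–Jessop: 27.43 nmi
Dorset–Lorne: 123.57 nmi
Dorset–Brenton: 129.11 nmi
Dorset–Kiona: 94.62 nmi
Dorset–Avila: 46.88 nmi
Jessop–Lorne: 103.49 nmi
Jessop–Brenton: 106.09 nmi
Jessop–Kiona: 121.48 nmi
Jessop–Avila: 74.05 nmi
Lorne–Brenton: 20.49 nmi
Lorne–Kiona: 213.09 nmi
Lorne–Avila: 158.60 nmi
Brenton–Kiona: 221.58 nmi
Brenton–Avila: 167.96 nmi
Kiona–Avila: 54.84 nmi
Closest pair: Lorne–Brenton at 20.49 nmi.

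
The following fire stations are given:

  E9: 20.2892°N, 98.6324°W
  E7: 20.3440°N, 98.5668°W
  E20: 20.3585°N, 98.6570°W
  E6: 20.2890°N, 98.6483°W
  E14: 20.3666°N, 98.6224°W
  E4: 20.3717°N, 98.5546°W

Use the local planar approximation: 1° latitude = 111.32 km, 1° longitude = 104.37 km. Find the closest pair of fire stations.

E9 and E6

Pairwise distances:
E9–E7: 9.1701 km
E9–E20: 8.1305 km
E9–E6: 1.6596 km
E9–E14: 8.6792 km
E9–E4: 12.2588 km
E7–E20: 9.5516 km
E7–E6: 10.4805 km
E7–E14: 6.3249 km
E7–E4: 3.3361 km
E20–E6: 7.7898 km
E20–E14: 3.7221 km
E20–E4: 10.7880 km
E6–E14: 9.0515 km
E6–E4: 13.4310 km
E14–E4: 7.0990 km
Closest pair: E9–E6 at 1.6596 km.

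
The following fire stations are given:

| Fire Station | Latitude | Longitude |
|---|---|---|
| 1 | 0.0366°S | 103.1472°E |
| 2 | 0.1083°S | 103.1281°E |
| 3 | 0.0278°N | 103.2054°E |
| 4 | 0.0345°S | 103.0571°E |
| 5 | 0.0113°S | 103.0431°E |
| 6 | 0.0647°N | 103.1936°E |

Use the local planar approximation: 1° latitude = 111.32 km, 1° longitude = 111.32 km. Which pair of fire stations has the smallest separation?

Pairwise distances:
4–5: √((0.0232·111.32)² + (-0.0140·111.32)²) = √(6.669947 + 2.428860) = 3.0164 km
3–6: √((0.0369·111.32)² + (-0.0118·111.32)²) = √(16.873265 + 1.725482) = 4.3126 km
1–2: √((-0.0717·111.32)² + (-0.0191·111.32)²) = √(63.706641 + 4.520777) = 8.2600 km
1–3: √((0.0644·111.32)² + (0.0582·111.32)²) = √(51.394676 + 41.975160) = 9.6628 km
1–4: √((0.0021·111.32)² + (-0.0901·111.32)²) = √(0.054649 + 100.599536) = 10.0327 km
2–4: √((0.0738·111.32)² + (-0.0710·111.32)²) = √(67.493060 + 62.468790) = 11.4001 km
1–5: √((0.0253·111.32)² + (-0.1041·111.32)²) = √(7.932086 + 134.291293) = 11.9257 km
1–6: √((0.1013·111.32)² + (0.0464·111.32)²) = √(127.164324 + 26.679787) = 12.4034 km
2–5: √((0.0970·111.32)² + (-0.0850·111.32)²) = √(116.597668 + 89.533229) = 14.3573 km
2–3: √((0.1361·111.32)² + (0.0773·111.32)²) = √(229.542256 + 74.046645) = 17.4238 km
3–4: √((-0.0623·111.32)² + (-0.1483·111.32)²) = √(48.097498 + 272.539025) = 17.9063 km
3–5: √((-0.0391·111.32)² + (-0.1623·111.32)²) = √(18.945231 + 326.425017) = 18.5841 km
5–6: √((0.0760·111.32)² + (0.1505·111.32)²) = √(71.577015 + 280.685123) = 18.7686 km
4–6: √((0.0992·111.32)² + (0.1365·111.32)²) = √(121.946612 + 230.893495) = 18.7840 km
2–6: √((0.1730·111.32)² + (0.0655·111.32)²) = √(370.884430 + 53.165389) = 20.5925 km
Closest pair: 4–5 at 3.0164 km.

4 and 5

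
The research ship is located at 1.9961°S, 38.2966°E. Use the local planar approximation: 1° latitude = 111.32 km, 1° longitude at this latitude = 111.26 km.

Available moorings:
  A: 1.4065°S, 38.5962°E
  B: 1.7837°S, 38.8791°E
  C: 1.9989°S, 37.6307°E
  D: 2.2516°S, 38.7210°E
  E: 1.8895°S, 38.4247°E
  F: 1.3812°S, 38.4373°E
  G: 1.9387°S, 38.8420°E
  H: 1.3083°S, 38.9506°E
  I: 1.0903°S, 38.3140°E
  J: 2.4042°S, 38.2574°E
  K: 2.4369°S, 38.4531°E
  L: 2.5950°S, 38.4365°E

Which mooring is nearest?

Distances from 1.9961°S, 38.2966°E:
A: √((0.5896·111.32)² + (0.2996·111.26)²) = √(4307.857661 + 1111.121956) = 73.6137 km
B: √((0.2124·111.32)² + (0.5825·111.26)²) = √(559.056138 + 4200.200000) = 68.9874 km
C: √((-0.0028·111.32)² + (-0.6659·111.26)²) = √(0.097154 + 5489.036782) = 74.0887 km
D: √((-0.2555·111.32)² + (0.4244·111.26)²) = √(808.962154 + 2229.609785) = 55.1232 km
E: √((0.1066·111.32)² + (0.1281·111.26)²) = √(140.818854 + 203.131077) = 18.5459 km
F: √((0.6149·111.32)² + (0.1407·111.26)²) = √(4685.493950 + 245.056545) = 70.2179 km
G: √((0.0574·111.32)² + (0.5454·111.26)²) = √(40.829135 + 3682.208519) = 61.0167 km
H: √((0.6878·111.32)² + (0.6540·111.26)²) = √(5862.336430 + 5294.605517) = 105.6264 km
I: √((0.9058·111.32)² + (0.0174·111.26)²) = √(10167.426182 + 3.747802) = 100.8522 km
J: √((-0.4081·111.32)² + (-0.0392·111.26)²) = √(2063.856915 + 19.021740) = 45.6386 km
K: √((-0.4408·111.32)² + (0.1565·111.26)²) = √(2407.850768 + 303.184361) = 52.0676 km
L: √((-0.5989·111.32)² + (0.1399·111.26)²) = √(4444.828631 + 242.277755) = 68.4624 km
Minimum: E at 18.5459 km.

E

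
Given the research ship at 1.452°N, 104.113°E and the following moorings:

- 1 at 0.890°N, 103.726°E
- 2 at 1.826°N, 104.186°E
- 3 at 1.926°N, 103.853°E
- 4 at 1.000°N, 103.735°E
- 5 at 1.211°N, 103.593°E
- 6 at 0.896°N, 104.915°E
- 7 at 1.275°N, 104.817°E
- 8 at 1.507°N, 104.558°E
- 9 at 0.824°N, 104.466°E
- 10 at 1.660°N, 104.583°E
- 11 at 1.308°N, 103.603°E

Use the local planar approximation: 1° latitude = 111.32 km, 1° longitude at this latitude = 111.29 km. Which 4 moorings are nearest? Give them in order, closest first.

Distances from 1.452°N, 104.113°E:
1: √((-0.562·111.32)² + (-0.387·111.29)²) = √(3913.98382 + 1854.95857) = 75.954 km
2: √((0.374·111.32)² + (0.073·111.29)²) = √(1733.36331 + 66.00214) = 42.419 km
3: √((0.474·111.32)² + (-0.260·111.29)²) = √(2784.21699 + 837.25737) = 60.179 km
4: √((-0.452·111.32)² + (-0.378·111.29)²) = √(2531.76426 + 1769.68465) = 65.585 km
5: √((-0.241·111.32)² + (-0.520·111.29)²) = √(719.74802 + 3349.02949) = 63.787 km
6: √((-0.556·111.32)² + (0.802·111.29)²) = √(3830.85733 + 7966.38005) = 108.615 km
7: √((-0.177·111.32)² + (0.704·111.29)²) = √(388.23343 + 6138.43418) = 80.788 km
8: √((0.055·111.32)² + (0.445·111.29)²) = √(37.48623 + 2452.63153) = 49.901 km
9: √((-0.628·111.32)² + (0.353·111.29)²) = √(4887.26269 + 1543.34030) = 80.191 km
10: √((0.208·111.32)² + (0.470·111.29)²) = √(536.13365 + 2735.94902) = 57.202 km
11: √((-0.144·111.32)² + (-0.510·111.29)²) = √(256.96346 + 3221.45921) = 58.978 km
Sorted: 2 (42.419 km) < 8 (49.901 km) < 10 (57.202 km) < 11 (58.978 km) < 3 (60.179 km) < 5 (63.787 km) < …

2, 8, 10, 11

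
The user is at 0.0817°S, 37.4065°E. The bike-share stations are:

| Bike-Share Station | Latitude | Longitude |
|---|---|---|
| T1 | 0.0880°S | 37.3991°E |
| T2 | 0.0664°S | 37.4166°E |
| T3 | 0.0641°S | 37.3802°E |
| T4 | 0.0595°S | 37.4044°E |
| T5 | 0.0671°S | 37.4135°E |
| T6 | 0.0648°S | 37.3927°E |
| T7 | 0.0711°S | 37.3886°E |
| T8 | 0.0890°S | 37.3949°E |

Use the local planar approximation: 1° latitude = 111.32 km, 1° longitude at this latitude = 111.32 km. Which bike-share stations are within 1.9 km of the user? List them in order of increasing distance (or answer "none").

Distances from 0.0817°S, 37.4065°E:
T1: √((-0.0063·111.32)² + (-0.0074·111.32)²) = √(0.491844 + 0.678594) = 1.0819 km
T2: √((0.0153·111.32)² + (0.0101·111.32)²) = √(2.900877 + 1.264122) = 2.0408 km
T3: √((0.0176·111.32)² + (-0.0263·111.32)²) = √(3.838590 + 8.571521) = 3.5228 km
T4: √((0.0222·111.32)² + (-0.0021·111.32)²) = √(6.107343 + 0.054649) = 2.4823 km
T5: √((0.0146·111.32)² + (0.0070·111.32)²) = √(2.641509 + 0.607215) = 1.8024 km
T6: √((0.0169·111.32)² + (-0.0138·111.32)²) = √(3.539320 + 2.359960) = 2.4288 km
T7: √((0.0106·111.32)² + (-0.0179·111.32)²) = √(1.392381 + 3.970566) = 2.3158 km
T8: √((-0.0073·111.32)² + (-0.0116·111.32)²) = √(0.660377 + 1.667487) = 1.5257 km
Threshold 1.9 km: T1 (1.0819 km), T8 (1.5257 km), T5 (1.8024 km) are within range.

T1, T8, T5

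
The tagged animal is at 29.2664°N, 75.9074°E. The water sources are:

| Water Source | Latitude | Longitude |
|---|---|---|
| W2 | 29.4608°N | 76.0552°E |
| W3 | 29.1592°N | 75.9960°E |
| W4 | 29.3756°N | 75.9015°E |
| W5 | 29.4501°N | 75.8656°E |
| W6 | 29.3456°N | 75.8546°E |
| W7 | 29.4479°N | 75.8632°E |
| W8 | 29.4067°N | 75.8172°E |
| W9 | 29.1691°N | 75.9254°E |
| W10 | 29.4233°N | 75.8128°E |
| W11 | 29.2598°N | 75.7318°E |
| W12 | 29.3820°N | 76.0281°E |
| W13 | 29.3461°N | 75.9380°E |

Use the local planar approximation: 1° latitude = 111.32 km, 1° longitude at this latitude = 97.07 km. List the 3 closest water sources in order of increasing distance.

W13, W6, W9

Distances from 29.2664°N, 75.9074°E:
W2: 25.9644 km
W3: 14.7097 km
W4: 12.1696 km
W5: 20.8481 km
W6: 10.1980 km
W7: 20.6551 km
W8: 17.9050 km
W9: 10.9715 km
W10: 19.7329 km
W11: 17.0613 km
W12: 17.4033 km
W13: 9.3562 km
Sorted: W13 (9.3562 km) < W6 (10.1980 km) < W9 (10.9715 km) < W4 (12.1696 km) < W3 (14.7097 km) < …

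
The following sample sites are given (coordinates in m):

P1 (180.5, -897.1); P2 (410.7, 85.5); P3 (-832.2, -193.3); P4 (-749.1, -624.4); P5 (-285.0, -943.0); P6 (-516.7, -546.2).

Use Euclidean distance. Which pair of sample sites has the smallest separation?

P4 and P6

Pairwise distances:
P1–P2: 1009.2 m
P1–P3: 1233.2 m
P1–P4: 968.8 m
P1–P5: 467.8 m
P1–P6: 780.5 m
P2–P3: 1273.8 m
P2–P4: 1359.8 m
P2–P5: 1241.7 m
P2–P6: 1122.1 m
P3–P4: 439.0 m
P3–P5: 928.2 m
P3–P6: 473.4 m
P4–P5: 562.9 m
P4–P6: 245.2 m
P5–P6: 459.5 m
Closest pair: P4–P6 at 245.2 m.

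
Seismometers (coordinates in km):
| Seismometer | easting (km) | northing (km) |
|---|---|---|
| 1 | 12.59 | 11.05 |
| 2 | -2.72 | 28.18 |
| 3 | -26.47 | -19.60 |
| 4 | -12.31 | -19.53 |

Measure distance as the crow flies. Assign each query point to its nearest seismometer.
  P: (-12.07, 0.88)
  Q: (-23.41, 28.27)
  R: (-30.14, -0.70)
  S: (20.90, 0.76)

P→4; Q→2; R→3; S→1

P at (-12.07, 0.88):
  1: √((24.66)² + (10.17)²) = √(608.1156 + 103.4289) = 26.67 km
  2: √((9.35)² + (27.30)²) = √(87.4225 + 745.2900) = 28.86 km
  3: √((-14.40)² + (-20.48)²) = √(207.3600 + 419.4304) = 25.04 km
  4: √((-0.24)² + (-20.41)²) = √(0.0576 + 416.5681) = 20.41 km
  → nearest: 4 (20.41 km)
Q at (-23.41, 28.27):
  1: √((36.00)² + (-17.22)²) = √(1296.0000 + 296.5284) = 39.91 km
  2: √((20.69)² + (-0.09)²) = √(428.0761 + 0.0081) = 20.69 km
  3: √((-3.06)² + (-47.87)²) = √(9.3636 + 2291.5369) = 47.97 km
  4: √((11.10)² + (-47.80)²) = √(123.2100 + 2284.8400) = 49.07 km
  → nearest: 2 (20.69 km)
R at (-30.14, -0.70):
  1: √((42.73)² + (11.75)²) = √(1825.8529 + 138.0625) = 44.32 km
  2: √((27.42)² + (28.88)²) = √(751.8564 + 834.0544) = 39.82 km
  3: √((3.67)² + (-18.90)²) = √(13.4689 + 357.2100) = 19.25 km
  4: √((17.83)² + (-18.83)²) = √(317.9089 + 354.5689) = 25.93 km
  → nearest: 3 (19.25 km)
S at (20.90, 0.76):
  1: √((-8.31)² + (10.29)²) = √(69.0561 + 105.8841) = 13.23 km
  2: √((-23.62)² + (27.42)²) = √(557.9044 + 751.8564) = 36.19 km
  3: √((-47.37)² + (-20.36)²) = √(2243.9169 + 414.5296) = 51.56 km
  4: √((-33.21)² + (-20.29)²) = √(1102.9041 + 411.6841) = 38.92 km
  → nearest: 1 (13.23 km)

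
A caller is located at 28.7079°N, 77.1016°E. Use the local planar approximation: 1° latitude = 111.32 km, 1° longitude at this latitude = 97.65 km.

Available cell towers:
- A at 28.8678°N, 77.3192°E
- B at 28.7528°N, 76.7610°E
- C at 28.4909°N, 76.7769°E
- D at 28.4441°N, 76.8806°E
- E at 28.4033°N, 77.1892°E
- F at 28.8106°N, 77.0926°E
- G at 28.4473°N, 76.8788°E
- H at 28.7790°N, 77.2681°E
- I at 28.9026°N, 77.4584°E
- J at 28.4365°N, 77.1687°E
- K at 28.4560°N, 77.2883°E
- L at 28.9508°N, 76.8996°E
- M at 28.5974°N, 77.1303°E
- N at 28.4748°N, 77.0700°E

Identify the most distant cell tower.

Distances from 28.7079°N, 77.1016°E:
A: 27.7191 km
B: 33.6331 km
C: 39.8606 km
D: 36.4431 km
E: 34.9704 km
F: 11.4663 km
G: 36.2618 km
H: 18.0829 km
I: 41.0328 km
J: 30.9146 km
K: 33.4470 km
L: 33.4698 km
M: 12.6161 km
N: 26.1315 km
Maximum: I at 41.0328 km.

I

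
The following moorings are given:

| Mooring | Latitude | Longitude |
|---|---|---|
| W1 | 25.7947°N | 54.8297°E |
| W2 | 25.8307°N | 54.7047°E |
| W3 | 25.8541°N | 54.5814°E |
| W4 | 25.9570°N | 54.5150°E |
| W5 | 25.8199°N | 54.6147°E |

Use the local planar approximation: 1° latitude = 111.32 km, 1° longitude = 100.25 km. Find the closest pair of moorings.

Pairwise distances:
W1–W2: 13.1565 km
W1–W3: 25.7554 km
W1–W4: 36.3558 km
W1–W5: 21.7355 km
W2–W3: 12.6323 km
W2–W4: 23.6503 km
W2–W5: 9.1022 km
W3–W4: 13.2485 km
W3–W5: 5.0635 km
W4–W5: 18.2435 km
Closest pair: W3–W5 at 5.0635 km.

W3 and W5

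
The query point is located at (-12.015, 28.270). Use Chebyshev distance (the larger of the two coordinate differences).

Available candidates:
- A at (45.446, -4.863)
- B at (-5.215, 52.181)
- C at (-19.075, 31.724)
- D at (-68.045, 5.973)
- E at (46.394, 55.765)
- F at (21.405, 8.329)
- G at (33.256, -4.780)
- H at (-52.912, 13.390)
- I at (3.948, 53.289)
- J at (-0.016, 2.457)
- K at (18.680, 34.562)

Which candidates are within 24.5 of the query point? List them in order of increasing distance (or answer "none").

C, B

Distances from (-12.015, 28.270):
A: 57.461
B: 23.911
C: 7.060
D: 56.030
E: 58.409
F: 33.420
G: 45.271
H: 40.897
I: 25.019
J: 25.813
K: 30.695
Threshold 24.5: C (7.060), B (23.911) are within range.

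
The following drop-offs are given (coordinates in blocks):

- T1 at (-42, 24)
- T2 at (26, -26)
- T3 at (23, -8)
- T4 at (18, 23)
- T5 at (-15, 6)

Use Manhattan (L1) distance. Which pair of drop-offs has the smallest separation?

T2 and T3

Pairwise distances:
T1–T2: |68| + |-50| = 68 + 50 = 118 blocks
T1–T3: |65| + |-32| = 65 + 32 = 97 blocks
T1–T4: |60| + |-1| = 60 + 1 = 61 blocks
T1–T5: |27| + |-18| = 27 + 18 = 45 blocks
T2–T3: |-3| + |18| = 3 + 18 = 21 blocks
T2–T4: |-8| + |49| = 8 + 49 = 57 blocks
T2–T5: |-41| + |32| = 41 + 32 = 73 blocks
T3–T4: |-5| + |31| = 5 + 31 = 36 blocks
T3–T5: |-38| + |14| = 38 + 14 = 52 blocks
T4–T5: |-33| + |-17| = 33 + 17 = 50 blocks
Closest pair: T2–T3 at 21 blocks.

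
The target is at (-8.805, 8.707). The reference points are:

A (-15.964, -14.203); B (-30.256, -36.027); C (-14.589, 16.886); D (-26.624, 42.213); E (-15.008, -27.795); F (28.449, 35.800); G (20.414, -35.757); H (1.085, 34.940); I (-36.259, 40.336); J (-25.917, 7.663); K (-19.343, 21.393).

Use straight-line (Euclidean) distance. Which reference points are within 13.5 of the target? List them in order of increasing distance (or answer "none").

C

Distances from (-8.805, 8.707):
A: √((-7.159)² + (-22.910)²) = √(51.25128 + 524.86810) = 24.002
B: √((-21.451)² + (-44.734)²) = √(460.14540 + 2001.13076) = 49.611
C: √((-5.784)² + (8.179)²) = √(33.45466 + 66.89604) = 10.018
D: √((-17.819)² + (33.506)²) = √(317.51676 + 1122.65204) = 37.950
E: √((-6.203)² + (-36.502)²) = √(38.47721 + 1332.39600) = 37.025
F: √((37.254)² + (27.093)²) = √(1387.86052 + 734.03065) = 46.064
G: √((29.219)² + (-44.464)²) = √(853.74996 + 1977.04730) = 53.205
H: √((9.890)² + (26.233)²) = √(97.81210 + 688.17029) = 28.035
I: √((-27.454)² + (31.629)²) = √(753.72212 + 1000.39364) = 41.882
J: √((-17.112)² + (-1.044)²) = √(292.82054 + 1.08994) = 17.144
K: √((-10.538)² + (12.686)²) = √(111.04944 + 160.93460) = 16.492
Threshold 13.5: C (10.018) is within range.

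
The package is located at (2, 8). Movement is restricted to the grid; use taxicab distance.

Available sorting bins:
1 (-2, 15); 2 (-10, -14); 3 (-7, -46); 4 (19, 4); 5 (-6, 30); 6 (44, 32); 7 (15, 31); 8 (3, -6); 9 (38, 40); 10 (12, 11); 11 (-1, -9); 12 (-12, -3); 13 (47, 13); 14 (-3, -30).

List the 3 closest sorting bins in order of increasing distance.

1, 10, 8

Distances from (2, 8):
1: |-4| + |7| = 4 + 7 = 11
2: |-12| + |-22| = 12 + 22 = 34
3: |-9| + |-54| = 9 + 54 = 63
4: |17| + |-4| = 17 + 4 = 21
5: |-8| + |22| = 8 + 22 = 30
6: |42| + |24| = 42 + 24 = 66
7: |13| + |23| = 13 + 23 = 36
8: |1| + |-14| = 1 + 14 = 15
9: |36| + |32| = 36 + 32 = 68
10: |10| + |3| = 10 + 3 = 13
11: |-3| + |-17| = 3 + 17 = 20
12: |-14| + |-11| = 14 + 11 = 25
13: |45| + |5| = 45 + 5 = 50
14: |-5| + |-38| = 5 + 38 = 43
Sorted: 1 (11) < 10 (13) < 8 (15) < 11 (20) < 4 (21) < …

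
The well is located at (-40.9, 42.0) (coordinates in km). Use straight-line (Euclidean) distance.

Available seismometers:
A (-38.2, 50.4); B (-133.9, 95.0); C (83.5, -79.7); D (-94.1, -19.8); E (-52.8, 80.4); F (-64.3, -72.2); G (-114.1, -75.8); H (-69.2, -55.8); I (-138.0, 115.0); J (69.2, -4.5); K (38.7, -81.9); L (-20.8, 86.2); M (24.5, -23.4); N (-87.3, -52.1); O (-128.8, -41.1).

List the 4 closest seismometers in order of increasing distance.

A, E, L, D

Distances from (-40.9, 42.0):
A: √((2.7)² + (8.4)²) = √(7.290 + 70.560) = 8.8 km
B: √((-93.0)² + (53.0)²) = √(8649.000 + 2809.000) = 107.0 km
C: √((124.4)² + (-121.7)²) = √(15475.360 + 14810.890) = 174.0 km
D: √((-53.2)² + (-61.8)²) = √(2830.240 + 3819.240) = 81.5 km
E: √((-11.9)² + (38.4)²) = √(141.610 + 1474.560) = 40.2 km
F: √((-23.4)² + (-114.2)²) = √(547.560 + 13041.640) = 116.6 km
G: √((-73.2)² + (-117.8)²) = √(5358.240 + 13876.840) = 138.7 km
H: √((-28.3)² + (-97.8)²) = √(800.890 + 9564.840) = 101.8 km
I: √((-97.1)² + (73.0)²) = √(9428.410 + 5329.000) = 121.5 km
J: √((110.1)² + (-46.5)²) = √(12122.010 + 2162.250) = 119.5 km
K: √((79.6)² + (-123.9)²) = √(6336.160 + 15351.210) = 147.3 km
L: √((20.1)² + (44.2)²) = √(404.010 + 1953.640) = 48.6 km
M: √((65.4)² + (-65.4)²) = √(4277.160 + 4277.160) = 92.5 km
N: √((-46.4)² + (-94.1)²) = √(2152.960 + 8854.810) = 104.9 km
O: √((-87.9)² + (-83.1)²) = √(7726.410 + 6905.610) = 121.0 km
Sorted: A (8.8 km) < E (40.2 km) < L (48.6 km) < D (81.5 km) < M (92.5 km) < H (101.8 km) < …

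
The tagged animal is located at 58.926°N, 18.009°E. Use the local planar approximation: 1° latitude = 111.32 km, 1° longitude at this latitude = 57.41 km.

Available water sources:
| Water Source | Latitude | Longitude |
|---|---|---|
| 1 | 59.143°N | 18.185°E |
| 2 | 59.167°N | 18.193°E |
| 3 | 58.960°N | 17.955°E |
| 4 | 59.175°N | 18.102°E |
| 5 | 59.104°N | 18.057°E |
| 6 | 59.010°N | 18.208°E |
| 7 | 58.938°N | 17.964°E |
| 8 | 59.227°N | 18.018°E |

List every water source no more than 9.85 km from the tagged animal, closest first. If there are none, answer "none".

7, 3

Distances from 58.926°N, 18.009°E:
1: 26.184 km
2: 28.833 km
3: 4.892 km
4: 28.228 km
5: 20.006 km
6: 14.763 km
7: 2.908 km
8: 33.511 km
Threshold 9.85 km: 7 (2.908 km), 3 (4.892 km) are within range.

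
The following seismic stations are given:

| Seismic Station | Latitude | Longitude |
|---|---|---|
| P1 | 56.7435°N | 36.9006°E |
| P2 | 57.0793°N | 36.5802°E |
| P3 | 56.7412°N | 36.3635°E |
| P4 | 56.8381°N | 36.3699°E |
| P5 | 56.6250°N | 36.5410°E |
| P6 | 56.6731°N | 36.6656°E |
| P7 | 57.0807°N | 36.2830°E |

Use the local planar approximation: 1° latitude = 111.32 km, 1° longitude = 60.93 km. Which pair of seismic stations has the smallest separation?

Pairwise distances:
P1–P2: √((0.3358·111.32)² + (-0.3204·60.93)²) = √(1397.358300 + 381.107391) = 42.1719 km
P1–P3: √((-0.0023·111.32)² + (-0.5371·60.93)²) = √(0.065554 + 1070.958547) = 32.7265 km
P1–P4: √((0.0946·111.32)² + (-0.5307·60.93)²) = √(110.899265 + 1045.587858) = 34.0072 km
P1–P5: √((-0.1185·111.32)² + (-0.3596·60.93)²) = √(174.013562 + 480.066855) = 25.5750 km
P1–P6: √((-0.0704·111.32)² + (-0.2350·60.93)²) = √(61.417440 + 205.020874) = 16.3229 km
P1–P7: √((0.3372·111.32)² + (-0.6176·60.93)²) = √(1409.034177 + 1416.044596) = 53.1515 km
P2–P3: √((-0.3381·111.32)² + (-0.2167·60.93)²) = √(1416.565749 + 174.333231) = 39.8861 km
P2–P4: √((-0.2412·111.32)² + (-0.2103·60.93)²) = √(720.943121 + 164.187807) = 29.7512 km
P2–P5: √((-0.4543·111.32)² + (-0.0392·60.93)²) = √(2557.595558 + 5.704722) = 50.6290 km
P2–P6: √((-0.4062·111.32)² + (0.0854·60.93)²) = √(2044.684164 + 27.075601) = 45.5166 km
P2–P7: √((0.0014·111.32)² + (-0.2972·60.93)²) = √(0.024289 + 327.914006) = 18.1091 km
P3–P4: √((0.0969·111.32)² + (0.0064·60.93)²) = √(116.357384 + 0.152063) = 10.7940 km
P3–P5: √((-0.1162·111.32)² + (0.1775·60.93)²) = √(167.324159 + 116.965847) = 16.8609 km
P3–P6: √((-0.0681·111.32)² + (0.3021·60.93)²) = √(57.469924 + 338.815919) = 19.9069 km
P3–P7: √((0.3395·111.32)² + (-0.0805·60.93)²) = √(1428.321431 + 24.057701) = 38.1101 km
P4–P5: √((-0.2131·111.32)² + (0.1711·60.93)²) = √(562.747138 + 108.683190) = 25.9120 km
P4–P6: √((-0.1650·111.32)² + (0.2957·60.93)²) = √(337.376077 + 324.612325) = 25.7291 km
P4–P7: √((0.2426·111.32)² + (-0.0869·60.93)²) = √(729.336567 + 28.035087) = 27.5204 km
P5–P6: √((0.0481·111.32)² + (0.1246·60.93)²) = √(28.670585 + 57.636612) = 9.2902 km
P5–P7: √((0.4557·111.32)² + (-0.2580·60.93)²) = √(2573.383147 + 247.116514) = 53.1084 km
P6–P7: √((0.4076·111.32)² + (-0.3826·60.93)²) = √(2058.802780 + 543.440858) = 51.0122 km
Closest pair: P5–P6 at 9.2902 km.

P5 and P6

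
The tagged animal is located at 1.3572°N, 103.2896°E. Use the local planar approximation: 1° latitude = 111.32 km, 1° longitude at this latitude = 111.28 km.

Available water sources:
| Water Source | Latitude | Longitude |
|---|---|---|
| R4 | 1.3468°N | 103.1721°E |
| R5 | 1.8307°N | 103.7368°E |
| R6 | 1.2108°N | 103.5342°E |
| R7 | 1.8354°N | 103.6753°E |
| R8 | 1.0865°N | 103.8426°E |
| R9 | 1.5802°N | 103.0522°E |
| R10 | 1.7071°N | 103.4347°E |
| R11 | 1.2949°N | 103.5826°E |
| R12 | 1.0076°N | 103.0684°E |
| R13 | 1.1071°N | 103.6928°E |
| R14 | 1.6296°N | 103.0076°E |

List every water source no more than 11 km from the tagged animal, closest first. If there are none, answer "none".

none

Distances from 1.3572°N, 103.2896°E:
R4: √((-0.0104·111.32)² + (-0.1175·111.28)²) = √(1.340334 + 170.966085) = 13.1266 km
R5: √((0.4735·111.32)² + (0.4472·111.28)²) = √(2778.346208 + 2476.497100) = 72.4903 km
R6: √((-0.1464·111.32)² + (0.2446·111.28)²) = √(265.600292 + 740.878752) = 31.7251 km
R7: √((0.4782·111.32)² + (0.3857·111.28)²) = √(2833.776137 + 1842.186145) = 68.3810 km
R8: √((-0.2707·111.32)² + (0.5530·111.28)²) = √(908.077483 + 3786.905752) = 68.5199 km
R9: √((0.2230·111.32)² + (-0.2374·111.28)²) = √(616.248849 + 697.903961) = 36.2512 km
R10: √((0.3499·111.32)² + (0.1451·111.28)²) = √(1517.170118 + 260.716825) = 42.1650 km
R11: √((-0.0623·111.32)² + (0.2930·111.28)²) = √(48.097498 + 1063.088633) = 33.3345 km
R12: √((-0.3496·111.32)² + (-0.2212·111.28)²) = √(1514.569627 + 605.904920) = 46.0486 km
R13: √((-0.2501·111.32)² + (0.4032·111.28)²) = √(775.128631 + 2013.146039) = 52.8041 km
R14: √((0.2724·111.32)² + (-0.2820·111.28)²) = √(919.518776 + 984.764651) = 43.6381 km
Threshold 11 km: none within range.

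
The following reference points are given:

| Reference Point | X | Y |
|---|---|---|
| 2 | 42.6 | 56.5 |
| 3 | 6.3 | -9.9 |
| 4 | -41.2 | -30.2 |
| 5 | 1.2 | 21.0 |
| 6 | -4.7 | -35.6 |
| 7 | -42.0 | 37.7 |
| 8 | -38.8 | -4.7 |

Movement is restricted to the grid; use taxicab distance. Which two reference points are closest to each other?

Pairwise distances:
2–3: 102.7
2–4: 170.5
2–5: 76.9
2–6: 139.4
2–7: 103.4
2–8: 142.6
3–4: 67.8
3–5: 36.0
3–6: 36.7
3–7: 95.9
3–8: 50.3
4–5: 93.6
4–6: 41.9
4–7: 68.7
4–8: 27.9
5–6: 62.5
5–7: 59.9
5–8: 65.7
6–7: 110.6
6–8: 65.0
7–8: 45.6
Closest pair: 4–8 at 27.9.

4 and 8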